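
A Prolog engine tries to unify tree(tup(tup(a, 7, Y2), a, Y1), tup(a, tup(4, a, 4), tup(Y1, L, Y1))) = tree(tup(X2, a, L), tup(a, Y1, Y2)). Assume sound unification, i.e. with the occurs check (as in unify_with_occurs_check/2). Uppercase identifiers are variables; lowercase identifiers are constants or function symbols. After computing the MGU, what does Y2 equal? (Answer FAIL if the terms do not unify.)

Decompose tree/2: tup(tup(a, 7, Y2), a, Y1) = tup(X2, a, L),  tup(a, tup(4, a, 4), tup(Y1, L, Y1)) = tup(a, Y1, Y2).
Decompose tup/3: tup(a, 7, Y2) = X2,  a = a,  Y1 = L.
Bind X2 := tup(a, 7, Y2); no other remaining equation mentions X2.
Delete trivial equation a = a.
Bind Y1 := L; substituting into the remaining equation gives: tup(a, tup(4, a, 4), tup(L, L, L)) = tup(a, L, Y2).
Decompose tup/3: a = a,  tup(4, a, 4) = L,  tup(L, L, L) = Y2.
Delete trivial equation a = a.
Bind L := tup(4, a, 4); substituting into the remaining equation gives: tup(tup(4, a, 4), tup(4, a, 4), tup(4, a, 4)) = Y2. Substituting into the earlier binding gives Y1 := tup(4, a, 4).
Bind Y2 := tup(tup(4, a, 4), tup(4, a, 4), tup(4, a, 4)). Substituting into the earlier binding gives X2 := tup(a, 7, tup(tup(4, a, 4), tup(4, a, 4), tup(4, a, 4))).
MGU = { X2 = tup(a, 7, tup(tup(4, a, 4), tup(4, a, 4), tup(4, a, 4))), Y1 = tup(4, a, 4), L = tup(4, a, 4), Y2 = tup(tup(4, a, 4), tup(4, a, 4), tup(4, a, 4)) }, so Y2 = tup(tup(4, a, 4), tup(4, a, 4), tup(4, a, 4)).

tup(tup(4, a, 4), tup(4, a, 4), tup(4, a, 4))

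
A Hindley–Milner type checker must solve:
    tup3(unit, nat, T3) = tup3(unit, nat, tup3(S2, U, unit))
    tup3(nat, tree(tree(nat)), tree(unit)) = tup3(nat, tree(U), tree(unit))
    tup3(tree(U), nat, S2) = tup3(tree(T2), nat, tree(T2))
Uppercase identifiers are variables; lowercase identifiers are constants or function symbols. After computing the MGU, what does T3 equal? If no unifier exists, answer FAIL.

Decompose tup3/3: unit = unit,  nat = nat,  T3 = tup3(S2, U, unit).
Delete trivial equation unit = unit.
Delete trivial equation nat = nat.
Bind T3 := tup3(S2, U, unit); no other remaining equation mentions T3.
Decompose tup3/3: nat = nat,  tree(tree(nat)) = tree(U),  tree(unit) = tree(unit).
Delete trivial equation nat = nat.
Decompose tree/1: tree(nat) = U.
Bind U := tree(nat); substituting into the one remaining equation that mentions U gives: tup3(tree(tree(nat)), nat, S2) = tup3(tree(T2), nat, tree(T2)). Substituting into the earlier binding gives T3 := tup3(S2, tree(nat), unit).
Delete trivial equation tree(unit) = tree(unit).
Decompose tup3/3: tree(tree(nat)) = tree(T2),  nat = nat,  S2 = tree(T2).
Decompose tree/1: tree(nat) = T2.
Bind T2 := tree(nat); substituting into the one remaining equation that mentions T2 gives: S2 = tree(tree(nat)).
Delete trivial equation nat = nat.
Bind S2 := tree(tree(nat)). Substituting into the earlier binding gives T3 := tup3(tree(tree(nat)), tree(nat), unit).
MGU = { T3 -> tup3(tree(tree(nat)), tree(nat), unit), U -> tree(nat), T2 -> tree(nat), S2 -> tree(tree(nat)) }, so T3 -> tup3(tree(tree(nat)), tree(nat), unit).

tup3(tree(tree(nat)), tree(nat), unit)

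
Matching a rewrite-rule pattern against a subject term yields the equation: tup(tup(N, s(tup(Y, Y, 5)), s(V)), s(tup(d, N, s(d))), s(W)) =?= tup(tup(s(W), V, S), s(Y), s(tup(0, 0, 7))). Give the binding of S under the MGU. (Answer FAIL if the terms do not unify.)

Decompose tup/3: tup(N, s(tup(Y, Y, 5)), s(V)) =?= tup(s(W), V, S),  s(tup(d, N, s(d))) =?= s(Y),  s(W) =?= s(tup(0, 0, 7)).
Decompose tup/3: N =?= s(W),  s(tup(Y, Y, 5)) =?= V,  s(V) =?= S.
Bind N := s(W); substituting into the one remaining equation that mentions N gives: s(tup(d, s(W), s(d))) =?= s(Y).
Bind V := s(tup(Y, Y, 5)); substituting into the one remaining equation that mentions V gives: s(s(tup(Y, Y, 5))) =?= S.
Bind S := s(s(tup(Y, Y, 5))); no other remaining equation mentions S.
Decompose s/1: tup(d, s(W), s(d)) =?= Y.
Bind Y := tup(d, s(W), s(d)); no other remaining equation mentions Y. Substituting into the earlier bindings gives V := s(tup(tup(d, s(W), s(d)), tup(d, s(W), s(d)), 5)), S := s(s(tup(tup(d, s(W), s(d)), tup(d, s(W), s(d)), 5))).
Decompose s/1: W =?= tup(0, 0, 7).
Bind W := tup(0, 0, 7). Substituting into the earlier bindings gives N := s(tup(0, 0, 7)), V := s(tup(tup(d, s(tup(0, 0, 7)), s(d)), tup(d, s(tup(0, 0, 7)), s(d)), 5)), S := s(s(tup(tup(d, s(tup(0, 0, 7)), s(d)), tup(d, s(tup(0, 0, 7)), s(d)), 5))), Y := tup(d, s(tup(0, 0, 7)), s(d)).
MGU = { N ↦ s(tup(0, 0, 7)), V ↦ s(tup(tup(d, s(tup(0, 0, 7)), s(d)), tup(d, s(tup(0, 0, 7)), s(d)), 5)), S ↦ s(s(tup(tup(d, s(tup(0, 0, 7)), s(d)), tup(d, s(tup(0, 0, 7)), s(d)), 5))), Y ↦ tup(d, s(tup(0, 0, 7)), s(d)), W ↦ tup(0, 0, 7) }, so S ↦ s(s(tup(tup(d, s(tup(0, 0, 7)), s(d)), tup(d, s(tup(0, 0, 7)), s(d)), 5))).

s(s(tup(tup(d, s(tup(0, 0, 7)), s(d)), tup(d, s(tup(0, 0, 7)), s(d)), 5)))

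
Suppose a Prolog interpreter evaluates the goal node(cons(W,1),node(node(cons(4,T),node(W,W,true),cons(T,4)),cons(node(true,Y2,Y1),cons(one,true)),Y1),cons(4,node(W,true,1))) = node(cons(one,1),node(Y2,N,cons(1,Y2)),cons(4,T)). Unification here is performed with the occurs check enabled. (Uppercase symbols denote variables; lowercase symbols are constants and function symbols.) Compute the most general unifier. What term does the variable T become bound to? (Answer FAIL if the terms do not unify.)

Decompose node/3: cons(W,1) = cons(one,1),  node(node(cons(4,T),node(W,W,true),cons(T,4)),cons(node(true,Y2,Y1),cons(one,true)),Y1) = node(Y2,N,cons(1,Y2)),  cons(4,node(W,true,1)) = cons(4,T).
Decompose cons/2: W = one,  1 = 1.
Bind W := one; substituting into the 2 remaining equations that mention W gives: node(node(cons(4,T),node(one,one,true),cons(T,4)),cons(node(true,Y2,Y1),cons(one,true)),Y1) = node(Y2,N,cons(1,Y2)),  cons(4,node(one,true,1)) = cons(4,T).
Delete trivial equation 1 = 1.
Decompose node/3: node(cons(4,T),node(one,one,true),cons(T,4)) = Y2,  cons(node(true,Y2,Y1),cons(one,true)) = N,  Y1 = cons(1,Y2).
Bind Y2 := node(cons(4,T),node(one,one,true),cons(T,4)); substituting into the 2 remaining equations that mention Y2 gives: cons(node(true,node(cons(4,T),node(one,one,true),cons(T,4)),Y1),cons(one,true)) = N,  Y1 = cons(1,node(cons(4,T),node(one,one,true),cons(T,4))).
Bind N := cons(node(true,node(cons(4,T),node(one,one,true),cons(T,4)),Y1),cons(one,true)); no other remaining equation mentions N.
Bind Y1 := cons(1,node(cons(4,T),node(one,one,true),cons(T,4))); no other remaining equation mentions Y1. Substituting into the earlier binding gives N := cons(node(true,node(cons(4,T),node(one,one,true),cons(T,4)),cons(1,node(cons(4,T),node(one,one,true),cons(T,4)))),cons(one,true)).
Decompose cons/2: 4 = 4,  node(one,true,1) = T.
Delete trivial equation 4 = 4.
Bind T := node(one,true,1). Substituting into the earlier bindings gives Y2 := node(cons(4,node(one,true,1)),node(one,one,true),cons(node(one,true,1),4)), N := cons(node(true,node(cons(4,node(one,true,1)),node(one,one,true),cons(node(one,true,1),4)),cons(1,node(cons(4,node(one,true,1)),node(one,one,true),cons(node(one,true,1),4)))),cons(one,true)), Y1 := cons(1,node(cons(4,node(one,true,1)),node(one,one,true),cons(node(one,true,1),4))).
MGU = { W ↦ one, Y2 ↦ node(cons(4,node(one,true,1)),node(one,one,true),cons(node(one,true,1),4)), N ↦ cons(node(true,node(cons(4,node(one,true,1)),node(one,one,true),cons(node(one,true,1),4)),cons(1,node(cons(4,node(one,true,1)),node(one,one,true),cons(node(one,true,1),4)))),cons(one,true)), Y1 ↦ cons(1,node(cons(4,node(one,true,1)),node(one,one,true),cons(node(one,true,1),4))), T ↦ node(one,true,1) }, so T ↦ node(one,true,1).

node(one,true,1)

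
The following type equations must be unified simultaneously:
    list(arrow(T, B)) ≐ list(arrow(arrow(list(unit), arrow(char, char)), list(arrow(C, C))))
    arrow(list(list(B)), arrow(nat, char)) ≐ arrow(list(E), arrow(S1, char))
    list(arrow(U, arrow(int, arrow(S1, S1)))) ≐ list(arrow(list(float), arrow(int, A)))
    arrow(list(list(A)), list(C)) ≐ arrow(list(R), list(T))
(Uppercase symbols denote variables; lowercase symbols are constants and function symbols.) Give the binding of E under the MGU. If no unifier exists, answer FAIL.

Decompose list/1: arrow(T, B) ≐ arrow(arrow(list(unit), arrow(char, char)), list(arrow(C, C))).
Decompose arrow/2: T ≐ arrow(list(unit), arrow(char, char)),  B ≐ list(arrow(C, C)).
Bind T := arrow(list(unit), arrow(char, char)); substituting into the one remaining equation that mentions T gives: arrow(list(list(A)), list(C)) ≐ arrow(list(R), list(arrow(list(unit), arrow(char, char)))).
Bind B := list(arrow(C, C)); substituting into the one remaining equation that mentions B gives: arrow(list(list(list(arrow(C, C)))), arrow(nat, char)) ≐ arrow(list(E), arrow(S1, char)).
Decompose arrow/2: list(list(list(arrow(C, C)))) ≐ list(E),  arrow(nat, char) ≐ arrow(S1, char).
Decompose list/1: list(list(arrow(C, C))) ≐ E.
Bind E := list(list(arrow(C, C))); no other remaining equation mentions E.
Decompose arrow/2: nat ≐ S1,  char ≐ char.
Bind S1 := nat; substituting into the one remaining equation that mentions S1 gives: list(arrow(U, arrow(int, arrow(nat, nat)))) ≐ list(arrow(list(float), arrow(int, A))).
Delete trivial equation char ≐ char.
Decompose list/1: arrow(U, arrow(int, arrow(nat, nat))) ≐ arrow(list(float), arrow(int, A)).
Decompose arrow/2: U ≐ list(float),  arrow(int, arrow(nat, nat)) ≐ arrow(int, A).
Bind U := list(float); no other remaining equation mentions U.
Decompose arrow/2: int ≐ int,  arrow(nat, nat) ≐ A.
Delete trivial equation int ≐ int.
Bind A := arrow(nat, nat); substituting into the remaining equation gives: arrow(list(list(arrow(nat, nat))), list(C)) ≐ arrow(list(R), list(arrow(list(unit), arrow(char, char)))).
Decompose arrow/2: list(list(arrow(nat, nat))) ≐ list(R),  list(C) ≐ list(arrow(list(unit), arrow(char, char))).
Decompose list/1: list(arrow(nat, nat)) ≐ R.
Bind R := list(arrow(nat, nat)); no other remaining equation mentions R.
Decompose list/1: C ≐ arrow(list(unit), arrow(char, char)).
Bind C := arrow(list(unit), arrow(char, char)). Substituting into the earlier bindings gives B := list(arrow(arrow(list(unit), arrow(char, char)), arrow(list(unit), arrow(char, char)))), E := list(list(arrow(arrow(list(unit), arrow(char, char)), arrow(list(unit), arrow(char, char))))).
MGU = { T -> arrow(list(unit), arrow(char, char)), B -> list(arrow(arrow(list(unit), arrow(char, char)), arrow(list(unit), arrow(char, char)))), E -> list(list(arrow(arrow(list(unit), arrow(char, char)), arrow(list(unit), arrow(char, char))))), S1 -> nat, U -> list(float), A -> arrow(nat, nat), R -> list(arrow(nat, nat)), C -> arrow(list(unit), arrow(char, char)) }, so E -> list(list(arrow(arrow(list(unit), arrow(char, char)), arrow(list(unit), arrow(char, char))))).

list(list(arrow(arrow(list(unit), arrow(char, char)), arrow(list(unit), arrow(char, char)))))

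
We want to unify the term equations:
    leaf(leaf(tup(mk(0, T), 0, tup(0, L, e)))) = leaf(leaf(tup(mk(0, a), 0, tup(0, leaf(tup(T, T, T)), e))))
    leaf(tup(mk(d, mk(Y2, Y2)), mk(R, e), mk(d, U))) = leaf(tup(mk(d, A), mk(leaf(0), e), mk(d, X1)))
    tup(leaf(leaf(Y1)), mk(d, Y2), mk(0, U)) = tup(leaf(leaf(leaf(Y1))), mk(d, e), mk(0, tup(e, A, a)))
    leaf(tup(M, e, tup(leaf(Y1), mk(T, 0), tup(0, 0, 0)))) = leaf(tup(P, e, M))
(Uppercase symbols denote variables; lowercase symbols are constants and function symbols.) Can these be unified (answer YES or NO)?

Decompose leaf/1: leaf(tup(mk(0, T), 0, tup(0, L, e))) = leaf(tup(mk(0, a), 0, tup(0, leaf(tup(T, T, T)), e))).
Decompose leaf/1: tup(mk(0, T), 0, tup(0, L, e)) = tup(mk(0, a), 0, tup(0, leaf(tup(T, T, T)), e)).
Decompose tup/3: mk(0, T) = mk(0, a),  0 = 0,  tup(0, L, e) = tup(0, leaf(tup(T, T, T)), e).
Decompose mk/2: 0 = 0,  T = a.
Delete trivial equation 0 = 0.
Bind T := a; substituting into the 2 remaining equations that mention T gives: tup(0, L, e) = tup(0, leaf(tup(a, a, a)), e),  leaf(tup(M, e, tup(leaf(Y1), mk(a, 0), tup(0, 0, 0)))) = leaf(tup(P, e, M)).
Delete trivial equation 0 = 0.
Decompose tup/3: 0 = 0,  L = leaf(tup(a, a, a)),  e = e.
Delete trivial equation 0 = 0.
Bind L := leaf(tup(a, a, a)); no other remaining equation mentions L.
Delete trivial equation e = e.
Decompose leaf/1: tup(mk(d, mk(Y2, Y2)), mk(R, e), mk(d, U)) = tup(mk(d, A), mk(leaf(0), e), mk(d, X1)).
Decompose tup/3: mk(d, mk(Y2, Y2)) = mk(d, A),  mk(R, e) = mk(leaf(0), e),  mk(d, U) = mk(d, X1).
Decompose mk/2: d = d,  mk(Y2, Y2) = A.
Delete trivial equation d = d.
Bind A := mk(Y2, Y2); substituting into the one remaining equation that mentions A gives: tup(leaf(leaf(Y1)), mk(d, Y2), mk(0, U)) = tup(leaf(leaf(leaf(Y1))), mk(d, e), mk(0, tup(e, mk(Y2, Y2), a))).
Decompose mk/2: R = leaf(0),  e = e.
Bind R := leaf(0); no other remaining equation mentions R.
Delete trivial equation e = e.
Decompose mk/2: d = d,  U = X1.
Delete trivial equation d = d.
Bind U := X1; substituting into the one remaining equation that mentions U gives: tup(leaf(leaf(Y1)), mk(d, Y2), mk(0, X1)) = tup(leaf(leaf(leaf(Y1))), mk(d, e), mk(0, tup(e, mk(Y2, Y2), a))).
Decompose tup/3: leaf(leaf(Y1)) = leaf(leaf(leaf(Y1))),  mk(d, Y2) = mk(d, e),  mk(0, X1) = mk(0, tup(e, mk(Y2, Y2), a)).
Decompose leaf/1: leaf(Y1) = leaf(leaf(Y1)).
Decompose leaf/1: Y1 = leaf(Y1).
Occurs check fails: Y1 occurs in leaf(Y1); the equation Y1 = leaf(Y1) has no finite solution.

NO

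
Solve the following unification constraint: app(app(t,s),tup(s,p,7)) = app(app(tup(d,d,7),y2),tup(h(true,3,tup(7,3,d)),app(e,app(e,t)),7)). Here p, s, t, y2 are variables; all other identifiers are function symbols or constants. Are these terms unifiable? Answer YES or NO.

Decompose app/2: app(t,s) = app(tup(d,d,7),y2),  tup(s,p,7) = tup(h(true,3,tup(7,3,d)),app(e,app(e,t)),7).
Decompose app/2: t = tup(d,d,7),  s = y2.
Bind t := tup(d,d,7); substituting into the one remaining equation that mentions t gives: tup(s,p,7) = tup(h(true,3,tup(7,3,d)),app(e,app(e,tup(d,d,7))),7).
Bind s := y2; substituting into the remaining equation gives: tup(y2,p,7) = tup(h(true,3,tup(7,3,d)),app(e,app(e,tup(d,d,7))),7).
Decompose tup/3: y2 = h(true,3,tup(7,3,d)),  p = app(e,app(e,tup(d,d,7))),  7 = 7.
Bind y2 := h(true,3,tup(7,3,d)); no other remaining equation mentions y2. Substituting into the earlier binding gives s := h(true,3,tup(7,3,d)).
Bind p := app(e,app(e,tup(d,d,7))); no other remaining equation mentions p.
Delete trivial equation 7 = 7.
No equations remain and no clash or occurs-check failure arose, so a unifier exists.

YES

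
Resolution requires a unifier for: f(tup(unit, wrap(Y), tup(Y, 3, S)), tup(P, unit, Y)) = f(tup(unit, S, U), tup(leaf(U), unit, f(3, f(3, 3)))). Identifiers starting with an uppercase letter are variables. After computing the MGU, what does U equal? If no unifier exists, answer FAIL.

tup(f(3, f(3, 3)), 3, wrap(f(3, f(3, 3))))

Decompose f/2: tup(unit, wrap(Y), tup(Y, 3, S)) = tup(unit, S, U),  tup(P, unit, Y) = tup(leaf(U), unit, f(3, f(3, 3))).
Decompose tup/3: unit = unit,  wrap(Y) = S,  tup(Y, 3, S) = U.
Delete trivial equation unit = unit.
Bind S := wrap(Y); substituting into the one remaining equation that mentions S gives: tup(Y, 3, wrap(Y)) = U.
Bind U := tup(Y, 3, wrap(Y)); substituting into the remaining equation gives: tup(P, unit, Y) = tup(leaf(tup(Y, 3, wrap(Y))), unit, f(3, f(3, 3))).
Decompose tup/3: P = leaf(tup(Y, 3, wrap(Y))),  unit = unit,  Y = f(3, f(3, 3)).
Bind P := leaf(tup(Y, 3, wrap(Y))); no other remaining equation mentions P.
Delete trivial equation unit = unit.
Bind Y := f(3, f(3, 3)). Substituting into the earlier bindings gives S := wrap(f(3, f(3, 3))), U := tup(f(3, f(3, 3)), 3, wrap(f(3, f(3, 3)))), P := leaf(tup(f(3, f(3, 3)), 3, wrap(f(3, f(3, 3))))).
MGU = { S -> wrap(f(3, f(3, 3))), U -> tup(f(3, f(3, 3)), 3, wrap(f(3, f(3, 3)))), P -> leaf(tup(f(3, f(3, 3)), 3, wrap(f(3, f(3, 3))))), Y -> f(3, f(3, 3)) }, so U -> tup(f(3, f(3, 3)), 3, wrap(f(3, f(3, 3)))).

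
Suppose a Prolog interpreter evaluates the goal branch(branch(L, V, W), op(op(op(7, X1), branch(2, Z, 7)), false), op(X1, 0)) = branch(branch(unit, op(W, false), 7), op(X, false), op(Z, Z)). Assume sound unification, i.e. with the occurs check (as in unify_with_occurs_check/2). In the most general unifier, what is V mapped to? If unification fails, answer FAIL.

op(7, false)

Decompose branch/3: branch(L, V, W) = branch(unit, op(W, false), 7),  op(op(op(7, X1), branch(2, Z, 7)), false) = op(X, false),  op(X1, 0) = op(Z, Z).
Decompose branch/3: L = unit,  V = op(W, false),  W = 7.
Bind L := unit; no other remaining equation mentions L.
Bind V := op(W, false); no other remaining equation mentions V.
Bind W := 7; no other remaining equation mentions W. Substituting into the earlier binding gives V := op(7, false).
Decompose op/2: op(op(7, X1), branch(2, Z, 7)) = X,  false = false.
Bind X := op(op(7, X1), branch(2, Z, 7)); no other remaining equation mentions X.
Delete trivial equation false = false.
Decompose op/2: X1 = Z,  0 = Z.
Bind X1 := Z; no other remaining equation mentions X1. Substituting into the earlier binding gives X := op(op(7, Z), branch(2, Z, 7)).
Bind Z := 0. Substituting into the earlier bindings gives X := op(op(7, 0), branch(2, 0, 7)), X1 := 0.
MGU = { L ↦ unit, V ↦ op(7, false), W ↦ 7, X ↦ op(op(7, 0), branch(2, 0, 7)), X1 ↦ 0, Z ↦ 0 }, so V ↦ op(7, false).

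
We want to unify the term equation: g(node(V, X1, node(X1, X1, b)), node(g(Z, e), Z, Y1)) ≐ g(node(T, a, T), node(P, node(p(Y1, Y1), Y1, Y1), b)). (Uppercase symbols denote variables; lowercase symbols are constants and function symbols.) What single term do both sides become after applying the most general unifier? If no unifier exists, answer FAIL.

g(node(node(a, a, b), a, node(a, a, b)), node(g(node(p(b, b), b, b), e), node(p(b, b), b, b), b))

Decompose g/2: node(V, X1, node(X1, X1, b)) ≐ node(T, a, T),  node(g(Z, e), Z, Y1) ≐ node(P, node(p(Y1, Y1), Y1, Y1), b).
Decompose node/3: V ≐ T,  X1 ≐ a,  node(X1, X1, b) ≐ T.
Bind V := T; no other remaining equation mentions V.
Bind X1 := a; substituting into the one remaining equation that mentions X1 gives: node(a, a, b) ≐ T.
Bind T := node(a, a, b); no other remaining equation mentions T. Substituting into the earlier binding gives V := node(a, a, b).
Decompose node/3: g(Z, e) ≐ P,  Z ≐ node(p(Y1, Y1), Y1, Y1),  Y1 ≐ b.
Bind P := g(Z, e); no other remaining equation mentions P.
Bind Z := node(p(Y1, Y1), Y1, Y1); no other remaining equation mentions Z. Substituting into the earlier binding gives P := g(node(p(Y1, Y1), Y1, Y1), e).
Bind Y1 := b. Substituting into the earlier bindings gives P := g(node(p(b, b), b, b), e), Z := node(p(b, b), b, b).
Applying the MGU to either side gives g(node(node(a, a, b), a, node(a, a, b)), node(g(node(p(b, b), b, b), e), node(p(b, b), b, b), b)).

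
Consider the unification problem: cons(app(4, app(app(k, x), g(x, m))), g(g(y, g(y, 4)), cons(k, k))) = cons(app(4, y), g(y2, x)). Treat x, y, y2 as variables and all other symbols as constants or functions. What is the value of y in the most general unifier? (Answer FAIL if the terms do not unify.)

Decompose cons/2: app(4, app(app(k, x), g(x, m))) = app(4, y),  g(g(y, g(y, 4)), cons(k, k)) = g(y2, x).
Decompose app/2: 4 = 4,  app(app(k, x), g(x, m)) = y.
Delete trivial equation 4 = 4.
Bind y := app(app(k, x), g(x, m)); substituting into the remaining equation gives: g(g(app(app(k, x), g(x, m)), g(app(app(k, x), g(x, m)), 4)), cons(k, k)) = g(y2, x).
Decompose g/2: g(app(app(k, x), g(x, m)), g(app(app(k, x), g(x, m)), 4)) = y2,  cons(k, k) = x.
Bind y2 := g(app(app(k, x), g(x, m)), g(app(app(k, x), g(x, m)), 4)); no other remaining equation mentions y2.
Bind x := cons(k, k). Substituting into the earlier bindings gives y := app(app(k, cons(k, k)), g(cons(k, k), m)), y2 := g(app(app(k, cons(k, k)), g(cons(k, k), m)), g(app(app(k, cons(k, k)), g(cons(k, k), m)), 4)).
MGU = { y := app(app(k, cons(k, k)), g(cons(k, k), m)), y2 := g(app(app(k, cons(k, k)), g(cons(k, k), m)), g(app(app(k, cons(k, k)), g(cons(k, k), m)), 4)), x := cons(k, k) }, so y := app(app(k, cons(k, k)), g(cons(k, k), m)).

app(app(k, cons(k, k)), g(cons(k, k), m))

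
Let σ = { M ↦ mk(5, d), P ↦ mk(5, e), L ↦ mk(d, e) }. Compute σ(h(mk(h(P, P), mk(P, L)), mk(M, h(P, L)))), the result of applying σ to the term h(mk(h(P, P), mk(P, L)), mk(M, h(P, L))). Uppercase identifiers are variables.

Replace each occurrence of M with mk(5, d).
Replace each occurrence of P with mk(5, e).
Replace each occurrence of L with mk(d, e).
Result: h(mk(h(mk(5, e), mk(5, e)), mk(mk(5, e), mk(d, e))), mk(mk(5, d), h(mk(5, e), mk(d, e)))).

h(mk(h(mk(5, e), mk(5, e)), mk(mk(5, e), mk(d, e))), mk(mk(5, d), h(mk(5, e), mk(d, e))))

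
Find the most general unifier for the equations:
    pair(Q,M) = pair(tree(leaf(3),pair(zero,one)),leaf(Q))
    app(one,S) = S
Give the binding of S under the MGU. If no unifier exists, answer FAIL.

Decompose pair/2: Q = tree(leaf(3),pair(zero,one)),  M = leaf(Q).
Bind Q := tree(leaf(3),pair(zero,one)); substituting into the one remaining equation that mentions Q gives: M = leaf(tree(leaf(3),pair(zero,one))).
Bind M := leaf(tree(leaf(3),pair(zero,one))); no other remaining equation mentions M.
Occurs check fails: S occurs in app(one,S); the equation S = app(one,S) has no finite solution.

FAIL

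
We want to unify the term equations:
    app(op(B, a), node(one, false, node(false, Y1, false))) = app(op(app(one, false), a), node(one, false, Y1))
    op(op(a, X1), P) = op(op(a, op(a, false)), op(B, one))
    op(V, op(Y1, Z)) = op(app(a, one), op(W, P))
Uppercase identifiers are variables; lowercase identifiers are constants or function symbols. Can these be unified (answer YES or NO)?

NO

Decompose app/2: op(B, a) = op(app(one, false), a),  node(one, false, node(false, Y1, false)) = node(one, false, Y1).
Decompose op/2: B = app(one, false),  a = a.
Bind B := app(one, false); substituting into the one remaining equation that mentions B gives: op(op(a, X1), P) = op(op(a, op(a, false)), op(app(one, false), one)).
Delete trivial equation a = a.
Decompose node/3: one = one,  false = false,  node(false, Y1, false) = Y1.
Delete trivial equation one = one.
Delete trivial equation false = false.
Occurs check fails: Y1 occurs in node(false, Y1, false); the equation Y1 = node(false, Y1, false) has no finite solution.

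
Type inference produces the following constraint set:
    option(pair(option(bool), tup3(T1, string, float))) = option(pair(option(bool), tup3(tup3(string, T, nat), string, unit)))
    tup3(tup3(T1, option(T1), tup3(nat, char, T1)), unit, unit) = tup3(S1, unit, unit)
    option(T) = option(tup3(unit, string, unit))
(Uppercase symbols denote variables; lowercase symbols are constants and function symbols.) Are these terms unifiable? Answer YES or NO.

Decompose option/1: pair(option(bool), tup3(T1, string, float)) = pair(option(bool), tup3(tup3(string, T, nat), string, unit)).
Decompose pair/2: option(bool) = option(bool),  tup3(T1, string, float) = tup3(tup3(string, T, nat), string, unit).
Delete trivial equation option(bool) = option(bool).
Decompose tup3/3: T1 = tup3(string, T, nat),  string = string,  float = unit.
Bind T1 := tup3(string, T, nat); substituting into the one remaining equation that mentions T1 gives: tup3(tup3(tup3(string, T, nat), option(tup3(string, T, nat)), tup3(nat, char, tup3(string, T, nat))), unit, unit) = tup3(S1, unit, unit).
Delete trivial equation string = string.
Clash: constants float and unit differ; no unifier exists.

NO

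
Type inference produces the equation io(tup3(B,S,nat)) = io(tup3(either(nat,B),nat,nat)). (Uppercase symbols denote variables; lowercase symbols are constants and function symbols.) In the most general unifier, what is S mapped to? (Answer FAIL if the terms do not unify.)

Decompose io/1: tup3(B,S,nat) = tup3(either(nat,B),nat,nat).
Decompose tup3/3: B = either(nat,B),  S = nat,  nat = nat.
Occurs check fails: B occurs in either(nat,B); the equation B = either(nat,B) has no finite solution.

FAIL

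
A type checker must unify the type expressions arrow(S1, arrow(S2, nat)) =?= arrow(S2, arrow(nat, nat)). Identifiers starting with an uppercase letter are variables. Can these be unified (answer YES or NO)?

Decompose arrow/2: S1 =?= S2,  arrow(S2, nat) =?= arrow(nat, nat).
Bind S1 := S2; no other remaining equation mentions S1.
Decompose arrow/2: S2 =?= nat,  nat =?= nat.
Bind S2 := nat; no other remaining equation mentions S2. Substituting into the earlier binding gives S1 := nat.
Delete trivial equation nat =?= nat.
No equations remain and no clash or occurs-check failure arose, so a unifier exists.

YES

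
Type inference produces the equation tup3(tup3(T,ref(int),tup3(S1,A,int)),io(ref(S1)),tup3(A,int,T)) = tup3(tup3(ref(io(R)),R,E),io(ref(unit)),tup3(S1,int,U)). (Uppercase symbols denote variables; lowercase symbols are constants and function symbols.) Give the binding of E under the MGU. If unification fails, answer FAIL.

tup3(unit,unit,int)

Decompose tup3/3: tup3(T,ref(int),tup3(S1,A,int)) = tup3(ref(io(R)),R,E),  io(ref(S1)) = io(ref(unit)),  tup3(A,int,T) = tup3(S1,int,U).
Decompose tup3/3: T = ref(io(R)),  ref(int) = R,  tup3(S1,A,int) = E.
Bind T := ref(io(R)); substituting into the one remaining equation that mentions T gives: tup3(A,int,ref(io(R))) = tup3(S1,int,U).
Bind R := ref(int); substituting into the one remaining equation that mentions R gives: tup3(A,int,ref(io(ref(int)))) = tup3(S1,int,U). Substituting into the earlier binding gives T := ref(io(ref(int))).
Bind E := tup3(S1,A,int); no other remaining equation mentions E.
Decompose io/1: ref(S1) = ref(unit).
Decompose ref/1: S1 = unit.
Bind S1 := unit; substituting into the remaining equation gives: tup3(A,int,ref(io(ref(int)))) = tup3(unit,int,U). Substituting into the earlier binding gives E := tup3(unit,A,int).
Decompose tup3/3: A = unit,  int = int,  ref(io(ref(int))) = U.
Bind A := unit; no other remaining equation mentions A. Substituting into the earlier binding gives E := tup3(unit,unit,int).
Delete trivial equation int = int.
Bind U := ref(io(ref(int))).
MGU = { T -> ref(io(ref(int))), R -> ref(int), E -> tup3(unit,unit,int), S1 -> unit, A -> unit, U -> ref(io(ref(int))) }, so E -> tup3(unit,unit,int).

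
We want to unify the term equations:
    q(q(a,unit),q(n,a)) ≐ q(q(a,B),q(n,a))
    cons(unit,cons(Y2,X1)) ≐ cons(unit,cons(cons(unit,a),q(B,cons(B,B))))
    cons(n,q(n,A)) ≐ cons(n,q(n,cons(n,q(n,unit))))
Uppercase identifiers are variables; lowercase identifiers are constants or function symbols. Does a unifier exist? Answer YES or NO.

Decompose q/2: q(a,unit) ≐ q(a,B),  q(n,a) ≐ q(n,a).
Decompose q/2: a ≐ a,  unit ≐ B.
Delete trivial equation a ≐ a.
Bind B := unit; substituting into the one remaining equation that mentions B gives: cons(unit,cons(Y2,X1)) ≐ cons(unit,cons(cons(unit,a),q(unit,cons(unit,unit)))).
Delete trivial equation q(n,a) ≐ q(n,a).
Decompose cons/2: unit ≐ unit,  cons(Y2,X1) ≐ cons(cons(unit,a),q(unit,cons(unit,unit))).
Delete trivial equation unit ≐ unit.
Decompose cons/2: Y2 ≐ cons(unit,a),  X1 ≐ q(unit,cons(unit,unit)).
Bind Y2 := cons(unit,a); no other remaining equation mentions Y2.
Bind X1 := q(unit,cons(unit,unit)); no other remaining equation mentions X1.
Decompose cons/2: n ≐ n,  q(n,A) ≐ q(n,cons(n,q(n,unit))).
Delete trivial equation n ≐ n.
Decompose q/2: n ≐ n,  A ≐ cons(n,q(n,unit)).
Delete trivial equation n ≐ n.
Bind A := cons(n,q(n,unit)).
No equations remain and no clash or occurs-check failure arose, so a unifier exists.

YES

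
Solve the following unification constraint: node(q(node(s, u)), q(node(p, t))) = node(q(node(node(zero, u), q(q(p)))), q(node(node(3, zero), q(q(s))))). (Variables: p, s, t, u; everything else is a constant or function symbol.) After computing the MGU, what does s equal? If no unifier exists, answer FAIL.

Decompose node/2: q(node(s, u)) = q(node(node(zero, u), q(q(p)))),  q(node(p, t)) = q(node(node(3, zero), q(q(s)))).
Decompose q/1: node(s, u) = node(node(zero, u), q(q(p))).
Decompose node/2: s = node(zero, u),  u = q(q(p)).
Bind s := node(zero, u); substituting into the one remaining equation that mentions s gives: q(node(p, t)) = q(node(node(3, zero), q(q(node(zero, u))))).
Bind u := q(q(p)); substituting into the remaining equation gives: q(node(p, t)) = q(node(node(3, zero), q(q(node(zero, q(q(p))))))). Substituting into the earlier binding gives s := node(zero, q(q(p))).
Decompose q/1: node(p, t) = node(node(3, zero), q(q(node(zero, q(q(p)))))).
Decompose node/2: p = node(3, zero),  t = q(q(node(zero, q(q(p))))).
Bind p := node(3, zero); substituting into the remaining equation gives: t = q(q(node(zero, q(q(node(3, zero)))))). Substituting into the earlier bindings gives s := node(zero, q(q(node(3, zero)))), u := q(q(node(3, zero))).
Bind t := q(q(node(zero, q(q(node(3, zero)))))).
MGU = { s ↦ node(zero, q(q(node(3, zero)))), u ↦ q(q(node(3, zero))), p ↦ node(3, zero), t ↦ q(q(node(zero, q(q(node(3, zero)))))) }, so s ↦ node(zero, q(q(node(3, zero)))).

node(zero, q(q(node(3, zero))))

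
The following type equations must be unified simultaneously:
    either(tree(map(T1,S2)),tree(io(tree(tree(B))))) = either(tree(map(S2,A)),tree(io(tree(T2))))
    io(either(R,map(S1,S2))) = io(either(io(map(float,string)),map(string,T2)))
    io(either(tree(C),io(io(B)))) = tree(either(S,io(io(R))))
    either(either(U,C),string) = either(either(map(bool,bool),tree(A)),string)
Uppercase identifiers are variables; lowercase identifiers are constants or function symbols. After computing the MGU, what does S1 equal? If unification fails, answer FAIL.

Decompose either/2: tree(map(T1,S2)) = tree(map(S2,A)),  tree(io(tree(tree(B)))) = tree(io(tree(T2))).
Decompose tree/1: map(T1,S2) = map(S2,A).
Decompose map/2: T1 = S2,  S2 = A.
Bind T1 := S2; no other remaining equation mentions T1.
Bind S2 := A; substituting into the one remaining equation that mentions S2 gives: io(either(R,map(S1,A))) = io(either(io(map(float,string)),map(string,T2))). Substituting into the earlier binding gives T1 := A.
Decompose tree/1: io(tree(tree(B))) = io(tree(T2)).
Decompose io/1: tree(tree(B)) = tree(T2).
Decompose tree/1: tree(B) = T2.
Bind T2 := tree(B); substituting into the one remaining equation that mentions T2 gives: io(either(R,map(S1,A))) = io(either(io(map(float,string)),map(string,tree(B)))).
Decompose io/1: either(R,map(S1,A)) = either(io(map(float,string)),map(string,tree(B))).
Decompose either/2: R = io(map(float,string)),  map(S1,A) = map(string,tree(B)).
Bind R := io(map(float,string)); substituting into the one remaining equation that mentions R gives: io(either(tree(C),io(io(B)))) = tree(either(S,io(io(io(map(float,string)))))).
Decompose map/2: S1 = string,  A = tree(B).
Bind S1 := string; no other remaining equation mentions S1.
Bind A := tree(B); substituting into the one remaining equation that mentions A gives: either(either(U,C),string) = either(either(map(bool,bool),tree(tree(B))),string). Substituting into the earlier bindings gives T1 := tree(B), S2 := tree(B).
Clash: head symbols differ (io/1 vs tree/1); no unifier exists.

FAIL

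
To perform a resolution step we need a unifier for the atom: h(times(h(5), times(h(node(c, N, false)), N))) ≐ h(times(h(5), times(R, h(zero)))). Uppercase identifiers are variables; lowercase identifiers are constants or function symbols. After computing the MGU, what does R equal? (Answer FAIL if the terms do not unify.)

Decompose h/1: times(h(5), times(h(node(c, N, false)), N)) ≐ times(h(5), times(R, h(zero))).
Decompose times/2: h(5) ≐ h(5),  times(h(node(c, N, false)), N) ≐ times(R, h(zero)).
Delete trivial equation h(5) ≐ h(5).
Decompose times/2: h(node(c, N, false)) ≐ R,  N ≐ h(zero).
Bind R := h(node(c, N, false)); no other remaining equation mentions R.
Bind N := h(zero). Substituting into the earlier binding gives R := h(node(c, h(zero), false)).
MGU = { R -> h(node(c, h(zero), false)), N -> h(zero) }, so R -> h(node(c, h(zero), false)).

h(node(c, h(zero), false))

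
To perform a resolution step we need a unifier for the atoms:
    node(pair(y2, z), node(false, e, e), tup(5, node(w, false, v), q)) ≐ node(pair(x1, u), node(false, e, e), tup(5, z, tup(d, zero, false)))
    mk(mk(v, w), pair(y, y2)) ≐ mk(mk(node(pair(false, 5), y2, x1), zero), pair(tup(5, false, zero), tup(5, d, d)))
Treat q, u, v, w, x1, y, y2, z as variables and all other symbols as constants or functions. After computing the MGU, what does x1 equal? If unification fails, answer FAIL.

Decompose node/3: pair(y2, z) ≐ pair(x1, u),  node(false, e, e) ≐ node(false, e, e),  tup(5, node(w, false, v), q) ≐ tup(5, z, tup(d, zero, false)).
Decompose pair/2: y2 ≐ x1,  z ≐ u.
Bind y2 := x1; substituting into the one remaining equation that mentions y2 gives: mk(mk(v, w), pair(y, x1)) ≐ mk(mk(node(pair(false, 5), x1, x1), zero), pair(tup(5, false, zero), tup(5, d, d))).
Bind z := u; substituting into the one remaining equation that mentions z gives: tup(5, node(w, false, v), q) ≐ tup(5, u, tup(d, zero, false)).
Delete trivial equation node(false, e, e) ≐ node(false, e, e).
Decompose tup/3: 5 ≐ 5,  node(w, false, v) ≐ u,  q ≐ tup(d, zero, false).
Delete trivial equation 5 ≐ 5.
Bind u := node(w, false, v); no other remaining equation mentions u. Substituting into the earlier binding gives z := node(w, false, v).
Bind q := tup(d, zero, false); no other remaining equation mentions q.
Decompose mk/2: mk(v, w) ≐ mk(node(pair(false, 5), x1, x1), zero),  pair(y, x1) ≐ pair(tup(5, false, zero), tup(5, d, d)).
Decompose mk/2: v ≐ node(pair(false, 5), x1, x1),  w ≐ zero.
Bind v := node(pair(false, 5), x1, x1); no other remaining equation mentions v. Substituting into the earlier bindings gives z := node(w, false, node(pair(false, 5), x1, x1)), u := node(w, false, node(pair(false, 5), x1, x1)).
Bind w := zero; no other remaining equation mentions w. Substituting into the earlier bindings gives z := node(zero, false, node(pair(false, 5), x1, x1)), u := node(zero, false, node(pair(false, 5), x1, x1)).
Decompose pair/2: y ≐ tup(5, false, zero),  x1 ≐ tup(5, d, d).
Bind y := tup(5, false, zero); no other remaining equation mentions y.
Bind x1 := tup(5, d, d). Substituting into the earlier bindings gives y2 := tup(5, d, d), z := node(zero, false, node(pair(false, 5), tup(5, d, d), tup(5, d, d))), u := node(zero, false, node(pair(false, 5), tup(5, d, d), tup(5, d, d))), v := node(pair(false, 5), tup(5, d, d), tup(5, d, d)).
MGU = { y2 ↦ tup(5, d, d), z ↦ node(zero, false, node(pair(false, 5), tup(5, d, d), tup(5, d, d))), u ↦ node(zero, false, node(pair(false, 5), tup(5, d, d), tup(5, d, d))), q ↦ tup(d, zero, false), v ↦ node(pair(false, 5), tup(5, d, d), tup(5, d, d)), w ↦ zero, y ↦ tup(5, false, zero), x1 ↦ tup(5, d, d) }, so x1 ↦ tup(5, d, d).

tup(5, d, d)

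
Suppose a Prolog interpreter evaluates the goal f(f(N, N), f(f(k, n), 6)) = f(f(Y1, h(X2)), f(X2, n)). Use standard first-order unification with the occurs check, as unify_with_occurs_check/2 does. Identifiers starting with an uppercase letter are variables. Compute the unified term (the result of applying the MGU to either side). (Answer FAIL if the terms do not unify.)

Decompose f/2: f(N, N) = f(Y1, h(X2)),  f(f(k, n), 6) = f(X2, n).
Decompose f/2: N = Y1,  N = h(X2).
Bind N := Y1; substituting into the one remaining equation that mentions N gives: Y1 = h(X2).
Bind Y1 := h(X2); no other remaining equation mentions Y1. Substituting into the earlier binding gives N := h(X2).
Decompose f/2: f(k, n) = X2,  6 = n.
Bind X2 := f(k, n); no other remaining equation mentions X2. Substituting into the earlier bindings gives N := h(f(k, n)), Y1 := h(f(k, n)).
Clash: constants 6 and n differ; no unifier exists.

FAIL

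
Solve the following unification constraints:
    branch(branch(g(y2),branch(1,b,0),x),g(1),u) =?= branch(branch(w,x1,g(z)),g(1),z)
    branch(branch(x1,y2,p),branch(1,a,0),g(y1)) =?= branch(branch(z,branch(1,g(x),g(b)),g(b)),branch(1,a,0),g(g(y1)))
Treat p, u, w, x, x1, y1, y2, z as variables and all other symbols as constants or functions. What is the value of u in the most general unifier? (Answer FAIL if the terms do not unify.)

FAIL

Decompose branch/3: branch(g(y2),branch(1,b,0),x) =?= branch(w,x1,g(z)),  g(1) =?= g(1),  u =?= z.
Decompose branch/3: g(y2) =?= w,  branch(1,b,0) =?= x1,  x =?= g(z).
Bind w := g(y2); no other remaining equation mentions w.
Bind x1 := branch(1,b,0); substituting into the one remaining equation that mentions x1 gives: branch(branch(branch(1,b,0),y2,p),branch(1,a,0),g(y1)) =?= branch(branch(z,branch(1,g(x),g(b)),g(b)),branch(1,a,0),g(g(y1))).
Bind x := g(z); substituting into the one remaining equation that mentions x gives: branch(branch(branch(1,b,0),y2,p),branch(1,a,0),g(y1)) =?= branch(branch(z,branch(1,g(g(z)),g(b)),g(b)),branch(1,a,0),g(g(y1))).
Delete trivial equation g(1) =?= g(1).
Bind u := z; no other remaining equation mentions u.
Decompose branch/3: branch(branch(1,b,0),y2,p) =?= branch(z,branch(1,g(g(z)),g(b)),g(b)),  branch(1,a,0) =?= branch(1,a,0),  g(y1) =?= g(g(y1)).
Decompose branch/3: branch(1,b,0) =?= z,  y2 =?= branch(1,g(g(z)),g(b)),  p =?= g(b).
Bind z := branch(1,b,0); substituting into the one remaining equation that mentions z gives: y2 =?= branch(1,g(g(branch(1,b,0))),g(b)). Substituting into the earlier bindings gives x := g(branch(1,b,0)), u := branch(1,b,0).
Bind y2 := branch(1,g(g(branch(1,b,0))),g(b)); no other remaining equation mentions y2. Substituting into the earlier binding gives w := g(branch(1,g(g(branch(1,b,0))),g(b))).
Bind p := g(b); no other remaining equation mentions p.
Delete trivial equation branch(1,a,0) =?= branch(1,a,0).
Decompose g/1: y1 =?= g(y1).
Occurs check fails: y1 occurs in g(y1); the equation y1 =?= g(y1) has no finite solution.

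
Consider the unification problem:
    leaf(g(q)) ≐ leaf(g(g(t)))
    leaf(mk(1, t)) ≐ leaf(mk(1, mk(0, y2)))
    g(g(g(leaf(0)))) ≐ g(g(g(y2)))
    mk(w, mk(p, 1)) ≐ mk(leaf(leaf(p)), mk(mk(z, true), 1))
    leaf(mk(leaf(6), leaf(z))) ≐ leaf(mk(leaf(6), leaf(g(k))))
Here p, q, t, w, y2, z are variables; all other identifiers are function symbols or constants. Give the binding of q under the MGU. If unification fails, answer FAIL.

Decompose leaf/1: g(q) ≐ g(g(t)).
Decompose g/1: q ≐ g(t).
Bind q := g(t); no other remaining equation mentions q.
Decompose leaf/1: mk(1, t) ≐ mk(1, mk(0, y2)).
Decompose mk/2: 1 ≐ 1,  t ≐ mk(0, y2).
Delete trivial equation 1 ≐ 1.
Bind t := mk(0, y2); no other remaining equation mentions t. Substituting into the earlier binding gives q := g(mk(0, y2)).
Decompose g/1: g(g(leaf(0))) ≐ g(g(y2)).
Decompose g/1: g(leaf(0)) ≐ g(y2).
Decompose g/1: leaf(0) ≐ y2.
Bind y2 := leaf(0); no other remaining equation mentions y2. Substituting into the earlier bindings gives q := g(mk(0, leaf(0))), t := mk(0, leaf(0)).
Decompose mk/2: w ≐ leaf(leaf(p)),  mk(p, 1) ≐ mk(mk(z, true), 1).
Bind w := leaf(leaf(p)); no other remaining equation mentions w.
Decompose mk/2: p ≐ mk(z, true),  1 ≐ 1.
Bind p := mk(z, true); no other remaining equation mentions p. Substituting into the earlier binding gives w := leaf(leaf(mk(z, true))).
Delete trivial equation 1 ≐ 1.
Decompose leaf/1: mk(leaf(6), leaf(z)) ≐ mk(leaf(6), leaf(g(k))).
Decompose mk/2: leaf(6) ≐ leaf(6),  leaf(z) ≐ leaf(g(k)).
Delete trivial equation leaf(6) ≐ leaf(6).
Decompose leaf/1: z ≐ g(k).
Bind z := g(k). Substituting into the earlier bindings gives w := leaf(leaf(mk(g(k), true))), p := mk(g(k), true).
MGU = { q := g(mk(0, leaf(0))), t := mk(0, leaf(0)), y2 := leaf(0), w := leaf(leaf(mk(g(k), true))), p := mk(g(k), true), z := g(k) }, so q := g(mk(0, leaf(0))).

g(mk(0, leaf(0)))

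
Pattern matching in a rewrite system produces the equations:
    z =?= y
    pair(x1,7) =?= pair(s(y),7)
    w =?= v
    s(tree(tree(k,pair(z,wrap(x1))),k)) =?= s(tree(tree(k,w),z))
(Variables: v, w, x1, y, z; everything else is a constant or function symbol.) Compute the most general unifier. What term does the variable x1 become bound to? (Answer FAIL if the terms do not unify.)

Bind z := y; substituting into the one remaining equation that mentions z gives: s(tree(tree(k,pair(y,wrap(x1))),k)) =?= s(tree(tree(k,w),y)).
Decompose pair/2: x1 =?= s(y),  7 =?= 7.
Bind x1 := s(y); substituting into the one remaining equation that mentions x1 gives: s(tree(tree(k,pair(y,wrap(s(y)))),k)) =?= s(tree(tree(k,w),y)).
Delete trivial equation 7 =?= 7.
Bind w := v; substituting into the remaining equation gives: s(tree(tree(k,pair(y,wrap(s(y)))),k)) =?= s(tree(tree(k,v),y)).
Decompose s/1: tree(tree(k,pair(y,wrap(s(y)))),k) =?= tree(tree(k,v),y).
Decompose tree/2: tree(k,pair(y,wrap(s(y)))) =?= tree(k,v),  k =?= y.
Decompose tree/2: k =?= k,  pair(y,wrap(s(y))) =?= v.
Delete trivial equation k =?= k.
Bind v := pair(y,wrap(s(y))); no other remaining equation mentions v. Substituting into the earlier binding gives w := pair(y,wrap(s(y))).
Bind y := k. Substituting into the earlier bindings gives z := k, x1 := s(k), w := pair(k,wrap(s(k))), v := pair(k,wrap(s(k))).
MGU = { z -> k, x1 -> s(k), w -> pair(k,wrap(s(k))), v -> pair(k,wrap(s(k))), y -> k }, so x1 -> s(k).

s(k)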